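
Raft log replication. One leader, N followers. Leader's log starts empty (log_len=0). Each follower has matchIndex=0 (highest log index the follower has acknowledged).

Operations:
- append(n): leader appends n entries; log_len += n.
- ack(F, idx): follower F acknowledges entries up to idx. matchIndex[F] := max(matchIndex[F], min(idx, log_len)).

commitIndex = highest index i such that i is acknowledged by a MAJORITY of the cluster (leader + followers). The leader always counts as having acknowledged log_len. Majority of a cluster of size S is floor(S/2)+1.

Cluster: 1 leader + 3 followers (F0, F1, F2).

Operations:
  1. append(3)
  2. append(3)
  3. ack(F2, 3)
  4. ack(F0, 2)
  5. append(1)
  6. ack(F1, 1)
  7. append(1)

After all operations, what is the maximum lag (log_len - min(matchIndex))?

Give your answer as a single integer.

Answer: 7

Derivation:
Op 1: append 3 -> log_len=3
Op 2: append 3 -> log_len=6
Op 3: F2 acks idx 3 -> match: F0=0 F1=0 F2=3; commitIndex=0
Op 4: F0 acks idx 2 -> match: F0=2 F1=0 F2=3; commitIndex=2
Op 5: append 1 -> log_len=7
Op 6: F1 acks idx 1 -> match: F0=2 F1=1 F2=3; commitIndex=2
Op 7: append 1 -> log_len=8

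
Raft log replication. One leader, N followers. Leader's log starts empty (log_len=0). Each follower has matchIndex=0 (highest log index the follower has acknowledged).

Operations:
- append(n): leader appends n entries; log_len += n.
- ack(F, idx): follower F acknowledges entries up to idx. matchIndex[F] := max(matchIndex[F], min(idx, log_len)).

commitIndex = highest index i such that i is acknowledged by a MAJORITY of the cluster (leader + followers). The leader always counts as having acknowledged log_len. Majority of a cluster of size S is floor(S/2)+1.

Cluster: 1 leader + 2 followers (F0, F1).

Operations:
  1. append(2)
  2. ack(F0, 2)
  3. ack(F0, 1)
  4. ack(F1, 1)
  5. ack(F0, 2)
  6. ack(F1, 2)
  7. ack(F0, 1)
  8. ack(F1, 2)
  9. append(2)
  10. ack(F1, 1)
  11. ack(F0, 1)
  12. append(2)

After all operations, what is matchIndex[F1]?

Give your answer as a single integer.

Op 1: append 2 -> log_len=2
Op 2: F0 acks idx 2 -> match: F0=2 F1=0; commitIndex=2
Op 3: F0 acks idx 1 -> match: F0=2 F1=0; commitIndex=2
Op 4: F1 acks idx 1 -> match: F0=2 F1=1; commitIndex=2
Op 5: F0 acks idx 2 -> match: F0=2 F1=1; commitIndex=2
Op 6: F1 acks idx 2 -> match: F0=2 F1=2; commitIndex=2
Op 7: F0 acks idx 1 -> match: F0=2 F1=2; commitIndex=2
Op 8: F1 acks idx 2 -> match: F0=2 F1=2; commitIndex=2
Op 9: append 2 -> log_len=4
Op 10: F1 acks idx 1 -> match: F0=2 F1=2; commitIndex=2
Op 11: F0 acks idx 1 -> match: F0=2 F1=2; commitIndex=2
Op 12: append 2 -> log_len=6

Answer: 2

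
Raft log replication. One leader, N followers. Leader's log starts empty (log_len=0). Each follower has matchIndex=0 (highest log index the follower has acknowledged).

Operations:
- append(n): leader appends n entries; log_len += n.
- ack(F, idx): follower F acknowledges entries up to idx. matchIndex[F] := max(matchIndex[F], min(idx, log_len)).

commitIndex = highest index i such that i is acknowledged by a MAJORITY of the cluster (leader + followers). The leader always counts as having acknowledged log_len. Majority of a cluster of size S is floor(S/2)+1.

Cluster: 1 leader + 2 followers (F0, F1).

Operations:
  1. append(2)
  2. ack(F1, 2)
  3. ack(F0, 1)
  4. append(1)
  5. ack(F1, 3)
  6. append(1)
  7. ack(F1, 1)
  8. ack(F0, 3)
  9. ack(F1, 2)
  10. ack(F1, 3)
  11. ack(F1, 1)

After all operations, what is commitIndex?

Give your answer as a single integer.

Answer: 3

Derivation:
Op 1: append 2 -> log_len=2
Op 2: F1 acks idx 2 -> match: F0=0 F1=2; commitIndex=2
Op 3: F0 acks idx 1 -> match: F0=1 F1=2; commitIndex=2
Op 4: append 1 -> log_len=3
Op 5: F1 acks idx 3 -> match: F0=1 F1=3; commitIndex=3
Op 6: append 1 -> log_len=4
Op 7: F1 acks idx 1 -> match: F0=1 F1=3; commitIndex=3
Op 8: F0 acks idx 3 -> match: F0=3 F1=3; commitIndex=3
Op 9: F1 acks idx 2 -> match: F0=3 F1=3; commitIndex=3
Op 10: F1 acks idx 3 -> match: F0=3 F1=3; commitIndex=3
Op 11: F1 acks idx 1 -> match: F0=3 F1=3; commitIndex=3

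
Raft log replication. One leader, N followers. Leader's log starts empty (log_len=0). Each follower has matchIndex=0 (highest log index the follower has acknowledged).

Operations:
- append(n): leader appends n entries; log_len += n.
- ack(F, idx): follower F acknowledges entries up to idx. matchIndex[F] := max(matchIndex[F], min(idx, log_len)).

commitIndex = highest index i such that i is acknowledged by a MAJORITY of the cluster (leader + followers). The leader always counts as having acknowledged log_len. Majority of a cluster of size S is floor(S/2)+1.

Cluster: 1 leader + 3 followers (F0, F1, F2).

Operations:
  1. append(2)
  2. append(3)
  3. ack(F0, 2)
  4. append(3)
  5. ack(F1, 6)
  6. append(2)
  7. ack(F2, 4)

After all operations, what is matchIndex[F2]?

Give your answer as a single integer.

Op 1: append 2 -> log_len=2
Op 2: append 3 -> log_len=5
Op 3: F0 acks idx 2 -> match: F0=2 F1=0 F2=0; commitIndex=0
Op 4: append 3 -> log_len=8
Op 5: F1 acks idx 6 -> match: F0=2 F1=6 F2=0; commitIndex=2
Op 6: append 2 -> log_len=10
Op 7: F2 acks idx 4 -> match: F0=2 F1=6 F2=4; commitIndex=4

Answer: 4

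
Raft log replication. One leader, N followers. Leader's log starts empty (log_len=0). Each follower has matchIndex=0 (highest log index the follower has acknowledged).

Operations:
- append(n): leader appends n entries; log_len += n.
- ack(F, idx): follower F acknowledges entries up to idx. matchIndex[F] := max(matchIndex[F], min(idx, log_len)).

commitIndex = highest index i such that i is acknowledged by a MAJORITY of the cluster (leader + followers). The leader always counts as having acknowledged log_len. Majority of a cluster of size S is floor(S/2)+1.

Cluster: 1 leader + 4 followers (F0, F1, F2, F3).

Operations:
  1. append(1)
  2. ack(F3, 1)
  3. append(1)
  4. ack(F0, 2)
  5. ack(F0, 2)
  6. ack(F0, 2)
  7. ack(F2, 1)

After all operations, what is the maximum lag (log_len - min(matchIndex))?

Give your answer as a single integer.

Answer: 2

Derivation:
Op 1: append 1 -> log_len=1
Op 2: F3 acks idx 1 -> match: F0=0 F1=0 F2=0 F3=1; commitIndex=0
Op 3: append 1 -> log_len=2
Op 4: F0 acks idx 2 -> match: F0=2 F1=0 F2=0 F3=1; commitIndex=1
Op 5: F0 acks idx 2 -> match: F0=2 F1=0 F2=0 F3=1; commitIndex=1
Op 6: F0 acks idx 2 -> match: F0=2 F1=0 F2=0 F3=1; commitIndex=1
Op 7: F2 acks idx 1 -> match: F0=2 F1=0 F2=1 F3=1; commitIndex=1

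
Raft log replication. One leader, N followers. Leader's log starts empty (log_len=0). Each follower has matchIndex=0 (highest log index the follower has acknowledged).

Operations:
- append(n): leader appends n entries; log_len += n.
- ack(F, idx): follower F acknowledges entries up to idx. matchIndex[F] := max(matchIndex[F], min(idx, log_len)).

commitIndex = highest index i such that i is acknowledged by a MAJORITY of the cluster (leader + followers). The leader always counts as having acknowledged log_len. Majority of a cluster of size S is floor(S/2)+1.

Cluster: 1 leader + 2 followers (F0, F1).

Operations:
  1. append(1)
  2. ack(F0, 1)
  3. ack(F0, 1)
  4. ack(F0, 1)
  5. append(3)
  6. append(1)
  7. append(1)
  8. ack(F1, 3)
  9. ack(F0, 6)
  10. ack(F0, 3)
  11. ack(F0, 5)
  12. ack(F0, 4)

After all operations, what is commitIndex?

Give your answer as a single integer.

Op 1: append 1 -> log_len=1
Op 2: F0 acks idx 1 -> match: F0=1 F1=0; commitIndex=1
Op 3: F0 acks idx 1 -> match: F0=1 F1=0; commitIndex=1
Op 4: F0 acks idx 1 -> match: F0=1 F1=0; commitIndex=1
Op 5: append 3 -> log_len=4
Op 6: append 1 -> log_len=5
Op 7: append 1 -> log_len=6
Op 8: F1 acks idx 3 -> match: F0=1 F1=3; commitIndex=3
Op 9: F0 acks idx 6 -> match: F0=6 F1=3; commitIndex=6
Op 10: F0 acks idx 3 -> match: F0=6 F1=3; commitIndex=6
Op 11: F0 acks idx 5 -> match: F0=6 F1=3; commitIndex=6
Op 12: F0 acks idx 4 -> match: F0=6 F1=3; commitIndex=6

Answer: 6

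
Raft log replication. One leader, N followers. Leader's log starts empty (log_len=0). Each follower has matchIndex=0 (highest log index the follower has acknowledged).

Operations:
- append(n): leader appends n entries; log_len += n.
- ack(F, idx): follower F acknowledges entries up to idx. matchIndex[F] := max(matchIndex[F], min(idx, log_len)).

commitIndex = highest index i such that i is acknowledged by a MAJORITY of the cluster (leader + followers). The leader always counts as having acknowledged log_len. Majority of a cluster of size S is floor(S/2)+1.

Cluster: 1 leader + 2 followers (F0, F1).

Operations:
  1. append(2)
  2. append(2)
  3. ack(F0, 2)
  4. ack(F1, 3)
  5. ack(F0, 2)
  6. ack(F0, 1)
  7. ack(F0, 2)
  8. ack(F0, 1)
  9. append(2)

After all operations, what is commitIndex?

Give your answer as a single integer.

Op 1: append 2 -> log_len=2
Op 2: append 2 -> log_len=4
Op 3: F0 acks idx 2 -> match: F0=2 F1=0; commitIndex=2
Op 4: F1 acks idx 3 -> match: F0=2 F1=3; commitIndex=3
Op 5: F0 acks idx 2 -> match: F0=2 F1=3; commitIndex=3
Op 6: F0 acks idx 1 -> match: F0=2 F1=3; commitIndex=3
Op 7: F0 acks idx 2 -> match: F0=2 F1=3; commitIndex=3
Op 8: F0 acks idx 1 -> match: F0=2 F1=3; commitIndex=3
Op 9: append 2 -> log_len=6

Answer: 3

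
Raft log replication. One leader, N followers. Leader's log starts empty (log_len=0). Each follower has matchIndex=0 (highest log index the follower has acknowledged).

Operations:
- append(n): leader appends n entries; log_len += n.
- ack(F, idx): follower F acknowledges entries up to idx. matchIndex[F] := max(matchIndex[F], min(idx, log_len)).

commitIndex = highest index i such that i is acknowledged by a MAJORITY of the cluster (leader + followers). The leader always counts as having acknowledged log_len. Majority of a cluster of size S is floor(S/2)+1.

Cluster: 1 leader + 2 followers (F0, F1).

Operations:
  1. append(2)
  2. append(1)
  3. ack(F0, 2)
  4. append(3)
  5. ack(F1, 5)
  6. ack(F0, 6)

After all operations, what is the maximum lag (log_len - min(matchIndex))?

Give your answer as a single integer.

Answer: 1

Derivation:
Op 1: append 2 -> log_len=2
Op 2: append 1 -> log_len=3
Op 3: F0 acks idx 2 -> match: F0=2 F1=0; commitIndex=2
Op 4: append 3 -> log_len=6
Op 5: F1 acks idx 5 -> match: F0=2 F1=5; commitIndex=5
Op 6: F0 acks idx 6 -> match: F0=6 F1=5; commitIndex=6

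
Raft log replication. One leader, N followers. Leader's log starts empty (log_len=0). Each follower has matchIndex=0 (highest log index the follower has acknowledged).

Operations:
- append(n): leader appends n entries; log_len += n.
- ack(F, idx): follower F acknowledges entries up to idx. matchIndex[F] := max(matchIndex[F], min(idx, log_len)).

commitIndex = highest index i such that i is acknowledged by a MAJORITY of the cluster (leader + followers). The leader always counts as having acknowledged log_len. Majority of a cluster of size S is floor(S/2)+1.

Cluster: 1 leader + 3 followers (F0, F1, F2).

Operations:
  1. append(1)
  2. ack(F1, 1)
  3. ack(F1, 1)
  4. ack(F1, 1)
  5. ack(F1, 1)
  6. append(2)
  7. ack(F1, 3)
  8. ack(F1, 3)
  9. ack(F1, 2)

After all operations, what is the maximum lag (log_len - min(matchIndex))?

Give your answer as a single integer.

Answer: 3

Derivation:
Op 1: append 1 -> log_len=1
Op 2: F1 acks idx 1 -> match: F0=0 F1=1 F2=0; commitIndex=0
Op 3: F1 acks idx 1 -> match: F0=0 F1=1 F2=0; commitIndex=0
Op 4: F1 acks idx 1 -> match: F0=0 F1=1 F2=0; commitIndex=0
Op 5: F1 acks idx 1 -> match: F0=0 F1=1 F2=0; commitIndex=0
Op 6: append 2 -> log_len=3
Op 7: F1 acks idx 3 -> match: F0=0 F1=3 F2=0; commitIndex=0
Op 8: F1 acks idx 3 -> match: F0=0 F1=3 F2=0; commitIndex=0
Op 9: F1 acks idx 2 -> match: F0=0 F1=3 F2=0; commitIndex=0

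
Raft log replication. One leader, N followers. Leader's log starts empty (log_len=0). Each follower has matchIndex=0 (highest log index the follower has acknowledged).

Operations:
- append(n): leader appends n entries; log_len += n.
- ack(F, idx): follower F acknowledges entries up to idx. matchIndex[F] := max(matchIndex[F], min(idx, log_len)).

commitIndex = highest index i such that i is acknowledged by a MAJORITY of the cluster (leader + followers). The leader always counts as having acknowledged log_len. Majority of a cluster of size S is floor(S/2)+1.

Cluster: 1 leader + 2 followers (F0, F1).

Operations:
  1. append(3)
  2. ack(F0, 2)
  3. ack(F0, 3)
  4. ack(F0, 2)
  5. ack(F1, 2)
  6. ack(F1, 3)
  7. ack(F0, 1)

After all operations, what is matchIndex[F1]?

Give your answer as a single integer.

Op 1: append 3 -> log_len=3
Op 2: F0 acks idx 2 -> match: F0=2 F1=0; commitIndex=2
Op 3: F0 acks idx 3 -> match: F0=3 F1=0; commitIndex=3
Op 4: F0 acks idx 2 -> match: F0=3 F1=0; commitIndex=3
Op 5: F1 acks idx 2 -> match: F0=3 F1=2; commitIndex=3
Op 6: F1 acks idx 3 -> match: F0=3 F1=3; commitIndex=3
Op 7: F0 acks idx 1 -> match: F0=3 F1=3; commitIndex=3

Answer: 3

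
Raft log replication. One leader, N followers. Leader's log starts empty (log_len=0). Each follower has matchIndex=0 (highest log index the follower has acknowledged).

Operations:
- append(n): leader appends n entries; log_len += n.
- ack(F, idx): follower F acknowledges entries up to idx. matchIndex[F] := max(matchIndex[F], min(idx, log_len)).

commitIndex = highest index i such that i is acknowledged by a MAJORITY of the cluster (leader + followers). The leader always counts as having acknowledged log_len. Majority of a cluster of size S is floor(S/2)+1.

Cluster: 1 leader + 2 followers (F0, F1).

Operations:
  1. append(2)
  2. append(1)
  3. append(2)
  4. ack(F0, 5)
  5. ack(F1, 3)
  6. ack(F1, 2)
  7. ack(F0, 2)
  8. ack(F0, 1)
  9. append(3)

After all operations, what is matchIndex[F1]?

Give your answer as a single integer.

Answer: 3

Derivation:
Op 1: append 2 -> log_len=2
Op 2: append 1 -> log_len=3
Op 3: append 2 -> log_len=5
Op 4: F0 acks idx 5 -> match: F0=5 F1=0; commitIndex=5
Op 5: F1 acks idx 3 -> match: F0=5 F1=3; commitIndex=5
Op 6: F1 acks idx 2 -> match: F0=5 F1=3; commitIndex=5
Op 7: F0 acks idx 2 -> match: F0=5 F1=3; commitIndex=5
Op 8: F0 acks idx 1 -> match: F0=5 F1=3; commitIndex=5
Op 9: append 3 -> log_len=8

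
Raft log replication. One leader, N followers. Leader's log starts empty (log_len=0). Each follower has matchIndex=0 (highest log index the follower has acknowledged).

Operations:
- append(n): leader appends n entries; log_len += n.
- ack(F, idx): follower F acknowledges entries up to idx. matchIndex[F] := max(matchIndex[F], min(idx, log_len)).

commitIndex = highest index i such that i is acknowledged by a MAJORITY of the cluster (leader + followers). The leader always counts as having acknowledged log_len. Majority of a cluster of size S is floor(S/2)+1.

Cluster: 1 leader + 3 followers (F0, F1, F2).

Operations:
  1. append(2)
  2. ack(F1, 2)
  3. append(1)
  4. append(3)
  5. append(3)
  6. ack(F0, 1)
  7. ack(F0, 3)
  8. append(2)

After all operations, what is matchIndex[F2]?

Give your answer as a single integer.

Op 1: append 2 -> log_len=2
Op 2: F1 acks idx 2 -> match: F0=0 F1=2 F2=0; commitIndex=0
Op 3: append 1 -> log_len=3
Op 4: append 3 -> log_len=6
Op 5: append 3 -> log_len=9
Op 6: F0 acks idx 1 -> match: F0=1 F1=2 F2=0; commitIndex=1
Op 7: F0 acks idx 3 -> match: F0=3 F1=2 F2=0; commitIndex=2
Op 8: append 2 -> log_len=11

Answer: 0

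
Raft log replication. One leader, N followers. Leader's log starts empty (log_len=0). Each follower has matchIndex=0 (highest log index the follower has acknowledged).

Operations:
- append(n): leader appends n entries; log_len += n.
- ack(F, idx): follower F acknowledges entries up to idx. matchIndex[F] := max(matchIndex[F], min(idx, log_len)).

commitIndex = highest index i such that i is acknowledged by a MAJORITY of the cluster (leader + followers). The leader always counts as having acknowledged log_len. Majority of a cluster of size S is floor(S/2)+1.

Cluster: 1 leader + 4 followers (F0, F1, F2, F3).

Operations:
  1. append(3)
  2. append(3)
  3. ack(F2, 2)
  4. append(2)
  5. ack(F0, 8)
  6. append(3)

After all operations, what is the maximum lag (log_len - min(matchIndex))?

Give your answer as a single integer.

Op 1: append 3 -> log_len=3
Op 2: append 3 -> log_len=6
Op 3: F2 acks idx 2 -> match: F0=0 F1=0 F2=2 F3=0; commitIndex=0
Op 4: append 2 -> log_len=8
Op 5: F0 acks idx 8 -> match: F0=8 F1=0 F2=2 F3=0; commitIndex=2
Op 6: append 3 -> log_len=11

Answer: 11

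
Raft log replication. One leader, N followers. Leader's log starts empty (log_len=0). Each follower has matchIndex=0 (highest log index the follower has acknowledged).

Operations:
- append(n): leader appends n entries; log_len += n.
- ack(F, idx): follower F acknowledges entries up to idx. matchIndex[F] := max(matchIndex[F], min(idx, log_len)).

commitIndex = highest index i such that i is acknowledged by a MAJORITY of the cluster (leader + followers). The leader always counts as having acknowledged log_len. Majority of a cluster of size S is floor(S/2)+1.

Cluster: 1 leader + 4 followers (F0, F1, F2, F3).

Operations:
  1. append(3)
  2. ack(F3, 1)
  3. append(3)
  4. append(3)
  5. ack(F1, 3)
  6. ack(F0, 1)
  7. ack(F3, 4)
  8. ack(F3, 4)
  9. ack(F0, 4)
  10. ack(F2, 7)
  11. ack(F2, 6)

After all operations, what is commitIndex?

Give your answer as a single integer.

Answer: 4

Derivation:
Op 1: append 3 -> log_len=3
Op 2: F3 acks idx 1 -> match: F0=0 F1=0 F2=0 F3=1; commitIndex=0
Op 3: append 3 -> log_len=6
Op 4: append 3 -> log_len=9
Op 5: F1 acks idx 3 -> match: F0=0 F1=3 F2=0 F3=1; commitIndex=1
Op 6: F0 acks idx 1 -> match: F0=1 F1=3 F2=0 F3=1; commitIndex=1
Op 7: F3 acks idx 4 -> match: F0=1 F1=3 F2=0 F3=4; commitIndex=3
Op 8: F3 acks idx 4 -> match: F0=1 F1=3 F2=0 F3=4; commitIndex=3
Op 9: F0 acks idx 4 -> match: F0=4 F1=3 F2=0 F3=4; commitIndex=4
Op 10: F2 acks idx 7 -> match: F0=4 F1=3 F2=7 F3=4; commitIndex=4
Op 11: F2 acks idx 6 -> match: F0=4 F1=3 F2=7 F3=4; commitIndex=4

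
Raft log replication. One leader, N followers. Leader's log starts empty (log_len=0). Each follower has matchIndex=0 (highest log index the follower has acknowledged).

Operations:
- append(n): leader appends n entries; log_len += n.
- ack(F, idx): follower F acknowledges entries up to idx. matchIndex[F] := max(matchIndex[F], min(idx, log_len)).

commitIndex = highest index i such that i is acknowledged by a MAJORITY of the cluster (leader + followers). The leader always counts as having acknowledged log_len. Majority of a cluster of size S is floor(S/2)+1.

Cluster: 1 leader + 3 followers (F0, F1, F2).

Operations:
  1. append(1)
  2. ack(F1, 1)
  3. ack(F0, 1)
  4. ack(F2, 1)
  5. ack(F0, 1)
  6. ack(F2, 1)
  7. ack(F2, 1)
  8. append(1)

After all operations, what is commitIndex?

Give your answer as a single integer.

Op 1: append 1 -> log_len=1
Op 2: F1 acks idx 1 -> match: F0=0 F1=1 F2=0; commitIndex=0
Op 3: F0 acks idx 1 -> match: F0=1 F1=1 F2=0; commitIndex=1
Op 4: F2 acks idx 1 -> match: F0=1 F1=1 F2=1; commitIndex=1
Op 5: F0 acks idx 1 -> match: F0=1 F1=1 F2=1; commitIndex=1
Op 6: F2 acks idx 1 -> match: F0=1 F1=1 F2=1; commitIndex=1
Op 7: F2 acks idx 1 -> match: F0=1 F1=1 F2=1; commitIndex=1
Op 8: append 1 -> log_len=2

Answer: 1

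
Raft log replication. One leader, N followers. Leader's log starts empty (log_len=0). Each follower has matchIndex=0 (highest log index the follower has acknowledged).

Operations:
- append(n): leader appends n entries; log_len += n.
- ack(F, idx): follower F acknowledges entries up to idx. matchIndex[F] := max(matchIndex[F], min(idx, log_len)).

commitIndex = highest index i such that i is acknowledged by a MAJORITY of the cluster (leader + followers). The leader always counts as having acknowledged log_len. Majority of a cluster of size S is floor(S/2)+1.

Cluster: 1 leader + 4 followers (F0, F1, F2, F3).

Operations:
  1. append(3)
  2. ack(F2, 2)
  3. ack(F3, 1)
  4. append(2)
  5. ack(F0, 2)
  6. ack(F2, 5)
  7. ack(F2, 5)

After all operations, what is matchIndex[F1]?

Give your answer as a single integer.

Answer: 0

Derivation:
Op 1: append 3 -> log_len=3
Op 2: F2 acks idx 2 -> match: F0=0 F1=0 F2=2 F3=0; commitIndex=0
Op 3: F3 acks idx 1 -> match: F0=0 F1=0 F2=2 F3=1; commitIndex=1
Op 4: append 2 -> log_len=5
Op 5: F0 acks idx 2 -> match: F0=2 F1=0 F2=2 F3=1; commitIndex=2
Op 6: F2 acks idx 5 -> match: F0=2 F1=0 F2=5 F3=1; commitIndex=2
Op 7: F2 acks idx 5 -> match: F0=2 F1=0 F2=5 F3=1; commitIndex=2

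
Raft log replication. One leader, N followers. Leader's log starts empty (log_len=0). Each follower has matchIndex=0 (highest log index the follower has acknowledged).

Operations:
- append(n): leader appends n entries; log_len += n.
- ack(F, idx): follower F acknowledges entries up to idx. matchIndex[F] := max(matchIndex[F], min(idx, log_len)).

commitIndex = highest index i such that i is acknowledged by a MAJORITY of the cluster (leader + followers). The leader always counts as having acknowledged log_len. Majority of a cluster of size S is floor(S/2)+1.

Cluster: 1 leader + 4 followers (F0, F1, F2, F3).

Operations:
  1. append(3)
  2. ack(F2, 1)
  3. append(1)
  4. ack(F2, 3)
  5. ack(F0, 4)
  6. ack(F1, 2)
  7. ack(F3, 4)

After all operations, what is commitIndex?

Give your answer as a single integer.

Op 1: append 3 -> log_len=3
Op 2: F2 acks idx 1 -> match: F0=0 F1=0 F2=1 F3=0; commitIndex=0
Op 3: append 1 -> log_len=4
Op 4: F2 acks idx 3 -> match: F0=0 F1=0 F2=3 F3=0; commitIndex=0
Op 5: F0 acks idx 4 -> match: F0=4 F1=0 F2=3 F3=0; commitIndex=3
Op 6: F1 acks idx 2 -> match: F0=4 F1=2 F2=3 F3=0; commitIndex=3
Op 7: F3 acks idx 4 -> match: F0=4 F1=2 F2=3 F3=4; commitIndex=4

Answer: 4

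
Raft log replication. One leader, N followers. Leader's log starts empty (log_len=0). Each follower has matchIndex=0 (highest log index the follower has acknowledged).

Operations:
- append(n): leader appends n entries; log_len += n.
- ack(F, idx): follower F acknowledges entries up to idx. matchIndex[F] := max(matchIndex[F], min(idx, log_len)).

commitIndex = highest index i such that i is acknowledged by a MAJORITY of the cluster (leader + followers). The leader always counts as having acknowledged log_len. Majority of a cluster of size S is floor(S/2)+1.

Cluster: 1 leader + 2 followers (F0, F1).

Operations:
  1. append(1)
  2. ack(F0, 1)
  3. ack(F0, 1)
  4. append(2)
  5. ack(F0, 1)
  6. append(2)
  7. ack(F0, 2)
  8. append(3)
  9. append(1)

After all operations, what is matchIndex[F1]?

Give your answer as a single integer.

Op 1: append 1 -> log_len=1
Op 2: F0 acks idx 1 -> match: F0=1 F1=0; commitIndex=1
Op 3: F0 acks idx 1 -> match: F0=1 F1=0; commitIndex=1
Op 4: append 2 -> log_len=3
Op 5: F0 acks idx 1 -> match: F0=1 F1=0; commitIndex=1
Op 6: append 2 -> log_len=5
Op 7: F0 acks idx 2 -> match: F0=2 F1=0; commitIndex=2
Op 8: append 3 -> log_len=8
Op 9: append 1 -> log_len=9

Answer: 0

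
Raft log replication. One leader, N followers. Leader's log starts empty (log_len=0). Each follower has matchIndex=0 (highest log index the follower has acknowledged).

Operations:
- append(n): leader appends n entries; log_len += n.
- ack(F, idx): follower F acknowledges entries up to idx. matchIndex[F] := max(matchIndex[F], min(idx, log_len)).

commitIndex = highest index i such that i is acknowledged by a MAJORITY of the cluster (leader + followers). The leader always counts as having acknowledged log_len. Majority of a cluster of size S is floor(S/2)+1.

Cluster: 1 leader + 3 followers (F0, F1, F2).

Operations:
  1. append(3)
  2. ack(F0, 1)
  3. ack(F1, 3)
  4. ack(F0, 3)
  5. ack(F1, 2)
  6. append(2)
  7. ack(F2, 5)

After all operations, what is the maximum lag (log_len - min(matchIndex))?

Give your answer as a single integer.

Op 1: append 3 -> log_len=3
Op 2: F0 acks idx 1 -> match: F0=1 F1=0 F2=0; commitIndex=0
Op 3: F1 acks idx 3 -> match: F0=1 F1=3 F2=0; commitIndex=1
Op 4: F0 acks idx 3 -> match: F0=3 F1=3 F2=0; commitIndex=3
Op 5: F1 acks idx 2 -> match: F0=3 F1=3 F2=0; commitIndex=3
Op 6: append 2 -> log_len=5
Op 7: F2 acks idx 5 -> match: F0=3 F1=3 F2=5; commitIndex=3

Answer: 2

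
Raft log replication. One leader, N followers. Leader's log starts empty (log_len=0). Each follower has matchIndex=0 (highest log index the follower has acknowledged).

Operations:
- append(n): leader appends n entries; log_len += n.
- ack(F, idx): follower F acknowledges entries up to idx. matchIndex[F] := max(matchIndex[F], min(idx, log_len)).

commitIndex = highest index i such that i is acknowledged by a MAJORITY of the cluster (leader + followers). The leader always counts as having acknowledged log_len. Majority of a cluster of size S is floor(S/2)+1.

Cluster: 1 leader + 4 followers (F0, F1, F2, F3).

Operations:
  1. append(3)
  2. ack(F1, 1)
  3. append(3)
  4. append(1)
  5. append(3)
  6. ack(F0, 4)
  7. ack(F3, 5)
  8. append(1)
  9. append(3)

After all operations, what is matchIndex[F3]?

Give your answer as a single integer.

Answer: 5

Derivation:
Op 1: append 3 -> log_len=3
Op 2: F1 acks idx 1 -> match: F0=0 F1=1 F2=0 F3=0; commitIndex=0
Op 3: append 3 -> log_len=6
Op 4: append 1 -> log_len=7
Op 5: append 3 -> log_len=10
Op 6: F0 acks idx 4 -> match: F0=4 F1=1 F2=0 F3=0; commitIndex=1
Op 7: F3 acks idx 5 -> match: F0=4 F1=1 F2=0 F3=5; commitIndex=4
Op 8: append 1 -> log_len=11
Op 9: append 3 -> log_len=14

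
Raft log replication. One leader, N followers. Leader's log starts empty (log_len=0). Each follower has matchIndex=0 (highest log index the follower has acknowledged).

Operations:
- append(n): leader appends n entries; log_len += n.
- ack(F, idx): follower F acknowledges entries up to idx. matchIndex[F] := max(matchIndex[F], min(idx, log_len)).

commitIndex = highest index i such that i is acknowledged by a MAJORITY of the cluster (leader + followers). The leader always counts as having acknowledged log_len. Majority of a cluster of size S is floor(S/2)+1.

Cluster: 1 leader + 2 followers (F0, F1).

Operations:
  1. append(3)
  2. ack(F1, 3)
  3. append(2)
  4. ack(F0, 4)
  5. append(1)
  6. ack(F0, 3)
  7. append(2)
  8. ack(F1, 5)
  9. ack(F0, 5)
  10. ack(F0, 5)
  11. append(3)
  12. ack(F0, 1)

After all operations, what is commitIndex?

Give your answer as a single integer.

Answer: 5

Derivation:
Op 1: append 3 -> log_len=3
Op 2: F1 acks idx 3 -> match: F0=0 F1=3; commitIndex=3
Op 3: append 2 -> log_len=5
Op 4: F0 acks idx 4 -> match: F0=4 F1=3; commitIndex=4
Op 5: append 1 -> log_len=6
Op 6: F0 acks idx 3 -> match: F0=4 F1=3; commitIndex=4
Op 7: append 2 -> log_len=8
Op 8: F1 acks idx 5 -> match: F0=4 F1=5; commitIndex=5
Op 9: F0 acks idx 5 -> match: F0=5 F1=5; commitIndex=5
Op 10: F0 acks idx 5 -> match: F0=5 F1=5; commitIndex=5
Op 11: append 3 -> log_len=11
Op 12: F0 acks idx 1 -> match: F0=5 F1=5; commitIndex=5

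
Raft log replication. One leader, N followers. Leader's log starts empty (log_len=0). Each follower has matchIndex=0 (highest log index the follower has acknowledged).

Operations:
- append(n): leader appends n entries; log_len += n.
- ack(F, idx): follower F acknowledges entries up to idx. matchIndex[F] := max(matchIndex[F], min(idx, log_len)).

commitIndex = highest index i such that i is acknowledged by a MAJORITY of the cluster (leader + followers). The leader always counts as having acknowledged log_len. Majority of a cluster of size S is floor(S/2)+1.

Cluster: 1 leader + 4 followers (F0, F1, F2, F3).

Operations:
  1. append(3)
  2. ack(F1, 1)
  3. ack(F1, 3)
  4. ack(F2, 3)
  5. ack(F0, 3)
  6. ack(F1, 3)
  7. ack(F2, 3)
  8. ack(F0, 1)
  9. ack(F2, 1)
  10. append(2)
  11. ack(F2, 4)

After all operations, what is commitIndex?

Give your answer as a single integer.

Op 1: append 3 -> log_len=3
Op 2: F1 acks idx 1 -> match: F0=0 F1=1 F2=0 F3=0; commitIndex=0
Op 3: F1 acks idx 3 -> match: F0=0 F1=3 F2=0 F3=0; commitIndex=0
Op 4: F2 acks idx 3 -> match: F0=0 F1=3 F2=3 F3=0; commitIndex=3
Op 5: F0 acks idx 3 -> match: F0=3 F1=3 F2=3 F3=0; commitIndex=3
Op 6: F1 acks idx 3 -> match: F0=3 F1=3 F2=3 F3=0; commitIndex=3
Op 7: F2 acks idx 3 -> match: F0=3 F1=3 F2=3 F3=0; commitIndex=3
Op 8: F0 acks idx 1 -> match: F0=3 F1=3 F2=3 F3=0; commitIndex=3
Op 9: F2 acks idx 1 -> match: F0=3 F1=3 F2=3 F3=0; commitIndex=3
Op 10: append 2 -> log_len=5
Op 11: F2 acks idx 4 -> match: F0=3 F1=3 F2=4 F3=0; commitIndex=3

Answer: 3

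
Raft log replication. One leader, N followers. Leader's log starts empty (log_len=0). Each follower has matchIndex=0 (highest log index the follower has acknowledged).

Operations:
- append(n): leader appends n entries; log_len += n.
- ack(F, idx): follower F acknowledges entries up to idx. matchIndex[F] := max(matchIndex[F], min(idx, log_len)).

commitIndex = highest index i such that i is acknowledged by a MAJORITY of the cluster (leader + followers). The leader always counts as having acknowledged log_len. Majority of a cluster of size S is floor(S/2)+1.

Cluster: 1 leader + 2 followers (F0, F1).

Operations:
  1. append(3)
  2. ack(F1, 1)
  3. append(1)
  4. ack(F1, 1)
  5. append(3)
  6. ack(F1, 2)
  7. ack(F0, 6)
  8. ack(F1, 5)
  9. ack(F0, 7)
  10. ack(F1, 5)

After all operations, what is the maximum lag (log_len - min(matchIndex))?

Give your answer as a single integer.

Answer: 2

Derivation:
Op 1: append 3 -> log_len=3
Op 2: F1 acks idx 1 -> match: F0=0 F1=1; commitIndex=1
Op 3: append 1 -> log_len=4
Op 4: F1 acks idx 1 -> match: F0=0 F1=1; commitIndex=1
Op 5: append 3 -> log_len=7
Op 6: F1 acks idx 2 -> match: F0=0 F1=2; commitIndex=2
Op 7: F0 acks idx 6 -> match: F0=6 F1=2; commitIndex=6
Op 8: F1 acks idx 5 -> match: F0=6 F1=5; commitIndex=6
Op 9: F0 acks idx 7 -> match: F0=7 F1=5; commitIndex=7
Op 10: F1 acks idx 5 -> match: F0=7 F1=5; commitIndex=7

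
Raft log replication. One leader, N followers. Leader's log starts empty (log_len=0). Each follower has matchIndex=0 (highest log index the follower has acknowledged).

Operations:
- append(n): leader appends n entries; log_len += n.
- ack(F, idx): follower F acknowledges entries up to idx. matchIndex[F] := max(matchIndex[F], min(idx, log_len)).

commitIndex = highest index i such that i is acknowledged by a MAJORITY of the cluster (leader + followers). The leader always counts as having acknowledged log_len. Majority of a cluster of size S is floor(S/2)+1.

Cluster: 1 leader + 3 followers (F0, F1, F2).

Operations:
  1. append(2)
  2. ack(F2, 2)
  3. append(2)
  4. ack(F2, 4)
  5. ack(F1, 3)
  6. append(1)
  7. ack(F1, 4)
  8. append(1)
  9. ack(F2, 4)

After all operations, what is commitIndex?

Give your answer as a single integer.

Op 1: append 2 -> log_len=2
Op 2: F2 acks idx 2 -> match: F0=0 F1=0 F2=2; commitIndex=0
Op 3: append 2 -> log_len=4
Op 4: F2 acks idx 4 -> match: F0=0 F1=0 F2=4; commitIndex=0
Op 5: F1 acks idx 3 -> match: F0=0 F1=3 F2=4; commitIndex=3
Op 6: append 1 -> log_len=5
Op 7: F1 acks idx 4 -> match: F0=0 F1=4 F2=4; commitIndex=4
Op 8: append 1 -> log_len=6
Op 9: F2 acks idx 4 -> match: F0=0 F1=4 F2=4; commitIndex=4

Answer: 4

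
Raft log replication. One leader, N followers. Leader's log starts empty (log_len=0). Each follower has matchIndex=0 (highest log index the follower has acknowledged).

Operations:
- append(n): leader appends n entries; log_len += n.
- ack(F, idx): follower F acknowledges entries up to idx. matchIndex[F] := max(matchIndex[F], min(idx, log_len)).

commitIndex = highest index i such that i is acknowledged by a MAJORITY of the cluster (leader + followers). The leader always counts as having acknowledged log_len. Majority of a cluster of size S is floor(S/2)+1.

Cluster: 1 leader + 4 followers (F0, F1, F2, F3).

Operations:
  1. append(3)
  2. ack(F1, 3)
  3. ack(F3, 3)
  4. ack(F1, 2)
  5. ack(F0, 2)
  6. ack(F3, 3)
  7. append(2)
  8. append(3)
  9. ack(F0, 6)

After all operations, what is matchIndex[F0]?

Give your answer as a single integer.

Answer: 6

Derivation:
Op 1: append 3 -> log_len=3
Op 2: F1 acks idx 3 -> match: F0=0 F1=3 F2=0 F3=0; commitIndex=0
Op 3: F3 acks idx 3 -> match: F0=0 F1=3 F2=0 F3=3; commitIndex=3
Op 4: F1 acks idx 2 -> match: F0=0 F1=3 F2=0 F3=3; commitIndex=3
Op 5: F0 acks idx 2 -> match: F0=2 F1=3 F2=0 F3=3; commitIndex=3
Op 6: F3 acks idx 3 -> match: F0=2 F1=3 F2=0 F3=3; commitIndex=3
Op 7: append 2 -> log_len=5
Op 8: append 3 -> log_len=8
Op 9: F0 acks idx 6 -> match: F0=6 F1=3 F2=0 F3=3; commitIndex=3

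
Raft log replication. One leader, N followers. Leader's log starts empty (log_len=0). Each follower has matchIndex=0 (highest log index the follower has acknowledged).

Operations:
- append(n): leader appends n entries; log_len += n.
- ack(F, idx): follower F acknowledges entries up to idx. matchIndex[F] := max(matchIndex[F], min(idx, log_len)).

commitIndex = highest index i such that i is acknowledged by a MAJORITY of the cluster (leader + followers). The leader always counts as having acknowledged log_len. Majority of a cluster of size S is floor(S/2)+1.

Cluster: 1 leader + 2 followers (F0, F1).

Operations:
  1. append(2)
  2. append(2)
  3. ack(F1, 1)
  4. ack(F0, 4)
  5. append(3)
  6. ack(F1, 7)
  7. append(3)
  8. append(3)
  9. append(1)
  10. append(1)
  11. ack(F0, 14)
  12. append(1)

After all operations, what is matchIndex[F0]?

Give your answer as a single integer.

Op 1: append 2 -> log_len=2
Op 2: append 2 -> log_len=4
Op 3: F1 acks idx 1 -> match: F0=0 F1=1; commitIndex=1
Op 4: F0 acks idx 4 -> match: F0=4 F1=1; commitIndex=4
Op 5: append 3 -> log_len=7
Op 6: F1 acks idx 7 -> match: F0=4 F1=7; commitIndex=7
Op 7: append 3 -> log_len=10
Op 8: append 3 -> log_len=13
Op 9: append 1 -> log_len=14
Op 10: append 1 -> log_len=15
Op 11: F0 acks idx 14 -> match: F0=14 F1=7; commitIndex=14
Op 12: append 1 -> log_len=16

Answer: 14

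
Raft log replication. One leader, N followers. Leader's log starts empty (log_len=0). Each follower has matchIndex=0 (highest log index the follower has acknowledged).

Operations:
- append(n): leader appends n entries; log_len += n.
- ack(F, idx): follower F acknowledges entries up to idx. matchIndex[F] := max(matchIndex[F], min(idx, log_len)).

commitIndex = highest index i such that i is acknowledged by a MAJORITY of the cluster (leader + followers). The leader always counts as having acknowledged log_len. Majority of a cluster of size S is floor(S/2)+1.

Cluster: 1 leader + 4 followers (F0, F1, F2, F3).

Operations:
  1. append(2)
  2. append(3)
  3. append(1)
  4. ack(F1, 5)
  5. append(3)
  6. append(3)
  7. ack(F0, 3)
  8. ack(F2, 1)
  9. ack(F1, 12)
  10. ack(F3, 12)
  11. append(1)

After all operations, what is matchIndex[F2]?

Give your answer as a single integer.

Answer: 1

Derivation:
Op 1: append 2 -> log_len=2
Op 2: append 3 -> log_len=5
Op 3: append 1 -> log_len=6
Op 4: F1 acks idx 5 -> match: F0=0 F1=5 F2=0 F3=0; commitIndex=0
Op 5: append 3 -> log_len=9
Op 6: append 3 -> log_len=12
Op 7: F0 acks idx 3 -> match: F0=3 F1=5 F2=0 F3=0; commitIndex=3
Op 8: F2 acks idx 1 -> match: F0=3 F1=5 F2=1 F3=0; commitIndex=3
Op 9: F1 acks idx 12 -> match: F0=3 F1=12 F2=1 F3=0; commitIndex=3
Op 10: F3 acks idx 12 -> match: F0=3 F1=12 F2=1 F3=12; commitIndex=12
Op 11: append 1 -> log_len=13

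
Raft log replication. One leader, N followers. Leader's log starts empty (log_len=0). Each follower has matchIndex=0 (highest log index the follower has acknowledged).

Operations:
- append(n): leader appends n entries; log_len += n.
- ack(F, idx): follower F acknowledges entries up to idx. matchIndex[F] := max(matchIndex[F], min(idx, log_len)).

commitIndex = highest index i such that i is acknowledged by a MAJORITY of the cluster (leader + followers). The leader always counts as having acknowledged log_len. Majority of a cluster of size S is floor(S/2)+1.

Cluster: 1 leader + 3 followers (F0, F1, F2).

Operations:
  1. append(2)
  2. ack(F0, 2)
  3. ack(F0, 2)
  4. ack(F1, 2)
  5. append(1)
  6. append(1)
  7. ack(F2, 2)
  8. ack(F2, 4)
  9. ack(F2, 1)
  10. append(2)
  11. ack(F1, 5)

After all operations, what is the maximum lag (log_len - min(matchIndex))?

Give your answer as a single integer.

Op 1: append 2 -> log_len=2
Op 2: F0 acks idx 2 -> match: F0=2 F1=0 F2=0; commitIndex=0
Op 3: F0 acks idx 2 -> match: F0=2 F1=0 F2=0; commitIndex=0
Op 4: F1 acks idx 2 -> match: F0=2 F1=2 F2=0; commitIndex=2
Op 5: append 1 -> log_len=3
Op 6: append 1 -> log_len=4
Op 7: F2 acks idx 2 -> match: F0=2 F1=2 F2=2; commitIndex=2
Op 8: F2 acks idx 4 -> match: F0=2 F1=2 F2=4; commitIndex=2
Op 9: F2 acks idx 1 -> match: F0=2 F1=2 F2=4; commitIndex=2
Op 10: append 2 -> log_len=6
Op 11: F1 acks idx 5 -> match: F0=2 F1=5 F2=4; commitIndex=4

Answer: 4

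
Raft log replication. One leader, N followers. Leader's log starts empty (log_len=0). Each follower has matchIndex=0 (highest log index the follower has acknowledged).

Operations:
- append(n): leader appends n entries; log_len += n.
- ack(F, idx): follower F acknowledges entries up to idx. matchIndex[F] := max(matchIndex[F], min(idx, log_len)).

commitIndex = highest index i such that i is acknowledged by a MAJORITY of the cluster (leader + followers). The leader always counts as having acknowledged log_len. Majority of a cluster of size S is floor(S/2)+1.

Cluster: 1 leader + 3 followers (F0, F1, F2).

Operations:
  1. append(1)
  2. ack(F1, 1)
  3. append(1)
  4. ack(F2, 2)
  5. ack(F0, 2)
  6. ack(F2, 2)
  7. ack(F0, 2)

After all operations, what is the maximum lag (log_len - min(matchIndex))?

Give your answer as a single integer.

Op 1: append 1 -> log_len=1
Op 2: F1 acks idx 1 -> match: F0=0 F1=1 F2=0; commitIndex=0
Op 3: append 1 -> log_len=2
Op 4: F2 acks idx 2 -> match: F0=0 F1=1 F2=2; commitIndex=1
Op 5: F0 acks idx 2 -> match: F0=2 F1=1 F2=2; commitIndex=2
Op 6: F2 acks idx 2 -> match: F0=2 F1=1 F2=2; commitIndex=2
Op 7: F0 acks idx 2 -> match: F0=2 F1=1 F2=2; commitIndex=2

Answer: 1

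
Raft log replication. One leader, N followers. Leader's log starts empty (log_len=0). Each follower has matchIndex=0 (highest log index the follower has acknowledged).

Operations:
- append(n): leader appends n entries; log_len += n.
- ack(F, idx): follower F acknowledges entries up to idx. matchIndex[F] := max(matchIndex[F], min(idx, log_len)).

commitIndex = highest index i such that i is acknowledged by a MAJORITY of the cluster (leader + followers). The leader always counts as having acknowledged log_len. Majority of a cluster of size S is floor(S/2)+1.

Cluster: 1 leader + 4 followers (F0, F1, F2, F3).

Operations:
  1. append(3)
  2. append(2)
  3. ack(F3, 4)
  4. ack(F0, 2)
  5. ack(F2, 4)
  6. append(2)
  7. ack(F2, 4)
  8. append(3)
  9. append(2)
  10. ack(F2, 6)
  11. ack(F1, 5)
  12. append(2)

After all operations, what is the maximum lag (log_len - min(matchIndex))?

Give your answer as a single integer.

Op 1: append 3 -> log_len=3
Op 2: append 2 -> log_len=5
Op 3: F3 acks idx 4 -> match: F0=0 F1=0 F2=0 F3=4; commitIndex=0
Op 4: F0 acks idx 2 -> match: F0=2 F1=0 F2=0 F3=4; commitIndex=2
Op 5: F2 acks idx 4 -> match: F0=2 F1=0 F2=4 F3=4; commitIndex=4
Op 6: append 2 -> log_len=7
Op 7: F2 acks idx 4 -> match: F0=2 F1=0 F2=4 F3=4; commitIndex=4
Op 8: append 3 -> log_len=10
Op 9: append 2 -> log_len=12
Op 10: F2 acks idx 6 -> match: F0=2 F1=0 F2=6 F3=4; commitIndex=4
Op 11: F1 acks idx 5 -> match: F0=2 F1=5 F2=6 F3=4; commitIndex=5
Op 12: append 2 -> log_len=14

Answer: 12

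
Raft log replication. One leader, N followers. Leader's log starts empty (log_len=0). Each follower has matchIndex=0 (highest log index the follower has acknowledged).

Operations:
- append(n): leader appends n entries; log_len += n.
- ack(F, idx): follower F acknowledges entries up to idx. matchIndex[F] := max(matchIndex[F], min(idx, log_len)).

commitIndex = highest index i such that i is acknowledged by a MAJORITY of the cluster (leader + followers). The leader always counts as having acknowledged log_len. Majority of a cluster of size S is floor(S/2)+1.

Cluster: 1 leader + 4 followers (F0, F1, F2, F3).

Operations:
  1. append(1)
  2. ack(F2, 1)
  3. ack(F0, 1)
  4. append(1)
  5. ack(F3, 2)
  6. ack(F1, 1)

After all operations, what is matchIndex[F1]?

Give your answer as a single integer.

Answer: 1

Derivation:
Op 1: append 1 -> log_len=1
Op 2: F2 acks idx 1 -> match: F0=0 F1=0 F2=1 F3=0; commitIndex=0
Op 3: F0 acks idx 1 -> match: F0=1 F1=0 F2=1 F3=0; commitIndex=1
Op 4: append 1 -> log_len=2
Op 5: F3 acks idx 2 -> match: F0=1 F1=0 F2=1 F3=2; commitIndex=1
Op 6: F1 acks idx 1 -> match: F0=1 F1=1 F2=1 F3=2; commitIndex=1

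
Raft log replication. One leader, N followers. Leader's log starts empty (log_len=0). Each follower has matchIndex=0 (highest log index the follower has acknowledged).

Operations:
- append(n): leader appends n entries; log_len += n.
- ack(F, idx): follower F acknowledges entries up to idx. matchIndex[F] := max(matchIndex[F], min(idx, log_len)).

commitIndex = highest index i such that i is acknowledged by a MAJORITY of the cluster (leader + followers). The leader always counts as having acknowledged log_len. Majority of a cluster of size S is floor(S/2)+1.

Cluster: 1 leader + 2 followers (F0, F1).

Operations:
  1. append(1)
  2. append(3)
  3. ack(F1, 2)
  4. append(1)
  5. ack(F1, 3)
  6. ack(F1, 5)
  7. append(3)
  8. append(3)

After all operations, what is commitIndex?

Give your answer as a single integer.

Op 1: append 1 -> log_len=1
Op 2: append 3 -> log_len=4
Op 3: F1 acks idx 2 -> match: F0=0 F1=2; commitIndex=2
Op 4: append 1 -> log_len=5
Op 5: F1 acks idx 3 -> match: F0=0 F1=3; commitIndex=3
Op 6: F1 acks idx 5 -> match: F0=0 F1=5; commitIndex=5
Op 7: append 3 -> log_len=8
Op 8: append 3 -> log_len=11

Answer: 5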